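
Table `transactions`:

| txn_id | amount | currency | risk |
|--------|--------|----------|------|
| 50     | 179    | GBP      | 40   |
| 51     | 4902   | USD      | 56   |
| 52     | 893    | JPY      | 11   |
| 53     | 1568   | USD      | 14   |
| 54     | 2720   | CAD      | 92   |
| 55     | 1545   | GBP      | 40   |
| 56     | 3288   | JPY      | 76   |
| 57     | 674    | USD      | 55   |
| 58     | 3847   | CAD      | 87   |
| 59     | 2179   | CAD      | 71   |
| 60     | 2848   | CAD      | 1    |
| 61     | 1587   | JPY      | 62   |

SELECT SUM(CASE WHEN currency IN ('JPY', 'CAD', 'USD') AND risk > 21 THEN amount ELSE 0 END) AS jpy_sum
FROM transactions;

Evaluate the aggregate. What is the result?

txn_id=50: ✗
txn_id=51: ✓ → 4902
txn_id=52: ✗
txn_id=53: ✗
txn_id=54: ✓ → 2720
txn_id=55: ✗
txn_id=56: ✓ → 3288
txn_id=57: ✓ → 674
txn_id=58: ✓ → 3847
txn_id=59: ✓ → 2179
txn_id=60: ✗
txn_id=61: ✓ → 1587
jpy_sum = 4902 + 2720 + 3288 + 674 + 3847 + 2179 + 1587 = 19197

19197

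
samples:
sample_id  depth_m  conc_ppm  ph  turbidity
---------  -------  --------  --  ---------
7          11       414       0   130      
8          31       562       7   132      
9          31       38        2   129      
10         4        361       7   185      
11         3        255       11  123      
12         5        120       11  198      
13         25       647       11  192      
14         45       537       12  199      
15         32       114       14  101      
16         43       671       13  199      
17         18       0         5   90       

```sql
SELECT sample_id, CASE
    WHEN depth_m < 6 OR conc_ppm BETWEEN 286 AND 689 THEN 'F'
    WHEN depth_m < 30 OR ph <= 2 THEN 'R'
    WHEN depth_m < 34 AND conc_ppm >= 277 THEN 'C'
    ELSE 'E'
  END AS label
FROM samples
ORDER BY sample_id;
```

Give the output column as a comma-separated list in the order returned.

F, F, R, F, F, F, F, F, E, F, R

sample_id=7: depth_m < 6 OR conc_ppm BETWEEN 286 AND 689 → F
sample_id=8: depth_m < 6 OR conc_ppm BETWEEN 286 AND 689 → F
sample_id=9: depth_m < 30 OR ph <= 2 → R
sample_id=10: depth_m < 6 OR conc_ppm BETWEEN 286 AND 689 → F
sample_id=11: depth_m < 6 OR conc_ppm BETWEEN 286 AND 689 → F
sample_id=12: depth_m < 6 OR conc_ppm BETWEEN 286 AND 689 → F
sample_id=13: depth_m < 6 OR conc_ppm BETWEEN 286 AND 689 → F
sample_id=14: depth_m < 6 OR conc_ppm BETWEEN 286 AND 689 → F
sample_id=15: ELSE → E
sample_id=16: depth_m < 6 OR conc_ppm BETWEEN 286 AND 689 → F
sample_id=17: depth_m < 30 OR ph <= 2 → R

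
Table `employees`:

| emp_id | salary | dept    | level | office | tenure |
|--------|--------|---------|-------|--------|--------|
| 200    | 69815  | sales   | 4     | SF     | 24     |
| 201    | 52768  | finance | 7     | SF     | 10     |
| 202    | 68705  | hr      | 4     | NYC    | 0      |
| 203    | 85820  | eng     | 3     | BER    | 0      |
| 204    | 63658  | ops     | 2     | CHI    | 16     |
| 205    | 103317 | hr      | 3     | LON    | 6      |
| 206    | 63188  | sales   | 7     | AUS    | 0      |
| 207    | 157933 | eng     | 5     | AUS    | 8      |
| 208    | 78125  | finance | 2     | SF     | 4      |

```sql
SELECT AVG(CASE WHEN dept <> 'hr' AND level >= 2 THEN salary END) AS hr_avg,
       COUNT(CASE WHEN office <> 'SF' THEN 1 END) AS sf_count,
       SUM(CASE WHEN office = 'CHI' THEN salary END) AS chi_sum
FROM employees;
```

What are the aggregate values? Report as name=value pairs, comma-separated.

[hr_avg: dept <> 'hr' AND level >= 2]
emp_id=200: ✓ → 69815
emp_id=201: ✓ → 52768
emp_id=202: ✗
emp_id=203: ✓ → 85820
emp_id=204: ✓ → 63658
emp_id=205: ✗
emp_id=206: ✓ → 63188
emp_id=207: ✓ → 157933
emp_id=208: ✓ → 78125
hr_avg = (69815 + 52768 + 85820 + 63658 + 63188 + 157933 + 78125) / 7 = 81615.2857142857
—
[sf_count: office <> 'SF']
emp_id=200: ✗
emp_id=201: ✗
emp_id=202: ✓ → 1
emp_id=203: ✓ → 1
emp_id=204: ✓ → 1
emp_id=205: ✓ → 1
emp_id=206: ✓ → 1
emp_id=207: ✓ → 1
emp_id=208: ✗
sf_count = COUNT(1, 1, 1, 1, 1, 1) = 6
—
[chi_sum: office = 'CHI']
emp_id=200: ✗
emp_id=201: ✗
emp_id=202: ✗
emp_id=203: ✗
emp_id=204: ✓ → 63658
emp_id=205: ✗
emp_id=206: ✗
emp_id=207: ✗
emp_id=208: ✗
chi_sum = 63658

hr_avg=81615.2857142857, sf_count=6, chi_sum=63658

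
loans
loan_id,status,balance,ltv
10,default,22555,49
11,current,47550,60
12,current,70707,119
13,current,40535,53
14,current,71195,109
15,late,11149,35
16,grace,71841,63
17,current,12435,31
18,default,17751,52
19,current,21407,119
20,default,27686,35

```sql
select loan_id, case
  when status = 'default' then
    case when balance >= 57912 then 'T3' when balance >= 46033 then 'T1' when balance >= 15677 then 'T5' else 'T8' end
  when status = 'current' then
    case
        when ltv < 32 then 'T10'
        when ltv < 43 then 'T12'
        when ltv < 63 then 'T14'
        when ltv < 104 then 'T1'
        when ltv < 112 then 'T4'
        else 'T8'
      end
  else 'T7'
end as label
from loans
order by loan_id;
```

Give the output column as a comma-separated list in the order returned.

T5, T14, T8, T14, T4, T7, T7, T10, T5, T8, T5

loan_id=10: status='default' → inner[balance >= 15677] → T5
loan_id=11: status='current' → inner[ltv < 63] → T14
loan_id=12: status='current' → inner[ELSE] → T8
loan_id=13: status='current' → inner[ltv < 63] → T14
loan_id=14: status='current' → inner[ltv < 112] → T4
loan_id=15: status='late' → outer ELSE → T7
loan_id=16: status='grace' → outer ELSE → T7
loan_id=17: status='current' → inner[ltv < 32] → T10
loan_id=18: status='default' → inner[balance >= 15677] → T5
loan_id=19: status='current' → inner[ELSE] → T8
loan_id=20: status='default' → inner[balance >= 15677] → T5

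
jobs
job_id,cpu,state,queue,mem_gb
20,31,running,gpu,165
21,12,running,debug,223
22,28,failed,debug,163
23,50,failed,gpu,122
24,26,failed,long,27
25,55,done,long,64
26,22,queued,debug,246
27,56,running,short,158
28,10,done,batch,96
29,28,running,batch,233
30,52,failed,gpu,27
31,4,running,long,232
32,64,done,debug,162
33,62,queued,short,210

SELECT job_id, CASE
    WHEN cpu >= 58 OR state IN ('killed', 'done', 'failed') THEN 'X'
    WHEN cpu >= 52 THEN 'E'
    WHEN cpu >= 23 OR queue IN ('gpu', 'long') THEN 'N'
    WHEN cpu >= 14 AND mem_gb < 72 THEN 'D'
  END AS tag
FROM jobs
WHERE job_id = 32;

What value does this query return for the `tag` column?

X

job_id = 32: cpu=64, state=done, queue=debug, mem_gb=162.
cpu >= 58 OR state IN ('killed', 'done', 'failed') → true → X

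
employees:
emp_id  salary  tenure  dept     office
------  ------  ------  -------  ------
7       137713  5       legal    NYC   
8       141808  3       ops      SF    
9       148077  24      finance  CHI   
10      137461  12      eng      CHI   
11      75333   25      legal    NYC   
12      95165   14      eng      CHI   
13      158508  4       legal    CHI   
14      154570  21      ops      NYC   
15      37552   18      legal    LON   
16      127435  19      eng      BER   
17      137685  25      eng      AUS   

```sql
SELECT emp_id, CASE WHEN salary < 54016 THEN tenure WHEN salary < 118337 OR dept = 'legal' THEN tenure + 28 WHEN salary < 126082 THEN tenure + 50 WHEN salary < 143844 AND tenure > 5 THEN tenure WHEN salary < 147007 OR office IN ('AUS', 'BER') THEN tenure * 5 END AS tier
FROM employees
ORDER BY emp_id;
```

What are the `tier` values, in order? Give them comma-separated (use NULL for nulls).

emp_id=7: salary < 118337 OR dept = 'legal' → 33
emp_id=8: salary < 147007 OR office IN ('AUS', 'BER') → 15
emp_id=9: (no match → NULL) → NULL
emp_id=10: salary < 143844 AND tenure > 5 → 12
emp_id=11: salary < 118337 OR dept = 'legal' → 53
emp_id=12: salary < 118337 OR dept = 'legal' → 42
emp_id=13: salary < 118337 OR dept = 'legal' → 32
emp_id=14: (no match → NULL) → NULL
emp_id=15: salary < 54016 → 18
emp_id=16: salary < 143844 AND tenure > 5 → 19
emp_id=17: salary < 143844 AND tenure > 5 → 25

33, 15, NULL, 12, 53, 42, 32, NULL, 18, 19, 25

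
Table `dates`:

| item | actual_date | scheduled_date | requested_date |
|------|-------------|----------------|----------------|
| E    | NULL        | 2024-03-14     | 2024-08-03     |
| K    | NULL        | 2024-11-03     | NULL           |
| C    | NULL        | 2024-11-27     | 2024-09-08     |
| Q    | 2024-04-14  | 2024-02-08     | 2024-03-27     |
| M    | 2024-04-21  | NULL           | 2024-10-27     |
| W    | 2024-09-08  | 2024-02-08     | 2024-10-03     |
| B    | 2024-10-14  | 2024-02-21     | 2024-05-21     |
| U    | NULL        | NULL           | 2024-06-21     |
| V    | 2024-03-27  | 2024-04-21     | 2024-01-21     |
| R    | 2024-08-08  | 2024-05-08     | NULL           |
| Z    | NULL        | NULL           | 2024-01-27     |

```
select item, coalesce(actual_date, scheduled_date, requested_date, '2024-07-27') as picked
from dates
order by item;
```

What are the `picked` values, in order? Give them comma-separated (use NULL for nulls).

2024-10-14, 2024-11-27, 2024-03-14, 2024-11-03, 2024-04-21, 2024-04-14, 2024-08-08, 2024-06-21, 2024-03-27, 2024-09-08, 2024-01-27

item=B: actual_date=2024-10-14 → 2024-10-14
item=C: actual_date=NULL, scheduled_date=2024-11-27 → 2024-11-27
item=E: actual_date=NULL, scheduled_date=2024-03-14 → 2024-03-14
item=K: actual_date=NULL, scheduled_date=2024-11-03 → 2024-11-03
item=M: actual_date=2024-04-21 → 2024-04-21
item=Q: actual_date=2024-04-14 → 2024-04-14
item=R: actual_date=2024-08-08 → 2024-08-08
item=U: actual_date=NULL, scheduled_date=NULL, requested_date=2024-06-21 → 2024-06-21
item=V: actual_date=2024-03-27 → 2024-03-27
item=W: actual_date=2024-09-08 → 2024-09-08
item=Z: actual_date=NULL, scheduled_date=NULL, requested_date=2024-01-27 → 2024-01-27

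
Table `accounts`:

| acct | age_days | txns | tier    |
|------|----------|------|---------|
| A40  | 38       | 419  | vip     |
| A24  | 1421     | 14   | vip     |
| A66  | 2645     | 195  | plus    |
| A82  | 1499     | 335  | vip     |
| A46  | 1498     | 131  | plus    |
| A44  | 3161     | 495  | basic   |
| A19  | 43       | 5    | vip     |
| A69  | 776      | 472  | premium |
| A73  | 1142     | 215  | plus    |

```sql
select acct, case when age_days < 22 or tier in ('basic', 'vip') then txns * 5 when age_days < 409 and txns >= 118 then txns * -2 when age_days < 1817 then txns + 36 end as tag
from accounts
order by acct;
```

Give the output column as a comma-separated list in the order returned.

acct=A19: age_days < 22 or tier in ('basic', 'vip') → 25
acct=A24: age_days < 22 or tier in ('basic', 'vip') → 70
acct=A40: age_days < 22 or tier in ('basic', 'vip') → 2095
acct=A44: age_days < 22 or tier in ('basic', 'vip') → 2475
acct=A46: age_days < 1817 → 167
acct=A66: (no match → NULL) → NULL
acct=A69: age_days < 1817 → 508
acct=A73: age_days < 1817 → 251
acct=A82: age_days < 22 or tier in ('basic', 'vip') → 1675

25, 70, 2095, 2475, 167, NULL, 508, 251, 1675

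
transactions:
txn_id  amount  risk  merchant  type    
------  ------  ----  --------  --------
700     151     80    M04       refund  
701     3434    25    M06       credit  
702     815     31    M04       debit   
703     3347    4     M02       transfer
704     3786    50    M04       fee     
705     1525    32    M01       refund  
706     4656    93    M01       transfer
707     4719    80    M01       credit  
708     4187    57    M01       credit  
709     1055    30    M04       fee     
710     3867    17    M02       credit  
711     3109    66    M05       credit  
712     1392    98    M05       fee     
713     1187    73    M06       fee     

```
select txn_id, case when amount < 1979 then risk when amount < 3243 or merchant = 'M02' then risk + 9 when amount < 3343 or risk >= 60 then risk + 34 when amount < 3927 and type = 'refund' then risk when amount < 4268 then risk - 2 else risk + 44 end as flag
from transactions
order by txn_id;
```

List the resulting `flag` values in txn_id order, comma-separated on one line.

80, 23, 31, 13, 48, 32, 127, 114, 55, 30, 26, 75, 98, 73

txn_id=700: amount < 1979 → 80
txn_id=701: amount < 4268 → 23
txn_id=702: amount < 1979 → 31
txn_id=703: amount < 3243 or merchant = 'M02' → 13
txn_id=704: amount < 4268 → 48
txn_id=705: amount < 1979 → 32
txn_id=706: amount < 3343 or risk >= 60 → 127
txn_id=707: amount < 3343 or risk >= 60 → 114
txn_id=708: amount < 4268 → 55
txn_id=709: amount < 1979 → 30
txn_id=710: amount < 3243 or merchant = 'M02' → 26
txn_id=711: amount < 3243 or merchant = 'M02' → 75
txn_id=712: amount < 1979 → 98
txn_id=713: amount < 1979 → 73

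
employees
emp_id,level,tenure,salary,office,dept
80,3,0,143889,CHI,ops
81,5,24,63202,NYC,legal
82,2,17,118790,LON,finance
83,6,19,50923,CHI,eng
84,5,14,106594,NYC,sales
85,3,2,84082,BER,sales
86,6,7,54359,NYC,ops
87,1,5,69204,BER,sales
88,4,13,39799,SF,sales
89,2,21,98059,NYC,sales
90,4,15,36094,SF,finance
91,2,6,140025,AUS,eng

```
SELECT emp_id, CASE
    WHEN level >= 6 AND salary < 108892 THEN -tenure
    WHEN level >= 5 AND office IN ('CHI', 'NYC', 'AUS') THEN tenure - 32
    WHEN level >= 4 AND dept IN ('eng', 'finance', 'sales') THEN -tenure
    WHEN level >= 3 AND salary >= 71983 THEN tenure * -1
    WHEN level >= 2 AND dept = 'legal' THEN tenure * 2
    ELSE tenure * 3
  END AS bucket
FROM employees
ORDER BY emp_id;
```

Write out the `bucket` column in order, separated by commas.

0, -8, 51, -19, -18, -2, -7, 15, -13, 63, -15, 18

emp_id=80: level >= 3 AND salary >= 71983 → 0
emp_id=81: level >= 5 AND office IN ('CHI', 'NYC', 'AUS') → -8
emp_id=82: ELSE → 51
emp_id=83: level >= 6 AND salary < 108892 → -19
emp_id=84: level >= 5 AND office IN ('CHI', 'NYC', 'AUS') → -18
emp_id=85: level >= 3 AND salary >= 71983 → -2
emp_id=86: level >= 6 AND salary < 108892 → -7
emp_id=87: ELSE → 15
emp_id=88: level >= 4 AND dept IN ('eng', 'finance', 'sales') → -13
emp_id=89: ELSE → 63
emp_id=90: level >= 4 AND dept IN ('eng', 'finance', 'sales') → -15
emp_id=91: ELSE → 18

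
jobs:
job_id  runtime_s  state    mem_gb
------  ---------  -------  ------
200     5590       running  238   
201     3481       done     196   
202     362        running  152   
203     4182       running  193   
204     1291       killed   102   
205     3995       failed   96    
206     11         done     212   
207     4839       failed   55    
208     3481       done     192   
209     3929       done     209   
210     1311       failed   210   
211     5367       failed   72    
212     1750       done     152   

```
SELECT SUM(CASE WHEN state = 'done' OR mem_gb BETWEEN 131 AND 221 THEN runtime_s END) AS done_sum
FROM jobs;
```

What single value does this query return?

18507

job_id=200: ✗
job_id=201: ✓ → 3481
job_id=202: ✓ → 362
job_id=203: ✓ → 4182
job_id=204: ✗
job_id=205: ✗
job_id=206: ✓ → 11
job_id=207: ✗
job_id=208: ✓ → 3481
job_id=209: ✓ → 3929
job_id=210: ✓ → 1311
job_id=211: ✗
job_id=212: ✓ → 1750
done_sum = 3481 + 362 + 4182 + 11 + 3481 + 3929 + 1311 + 1750 = 18507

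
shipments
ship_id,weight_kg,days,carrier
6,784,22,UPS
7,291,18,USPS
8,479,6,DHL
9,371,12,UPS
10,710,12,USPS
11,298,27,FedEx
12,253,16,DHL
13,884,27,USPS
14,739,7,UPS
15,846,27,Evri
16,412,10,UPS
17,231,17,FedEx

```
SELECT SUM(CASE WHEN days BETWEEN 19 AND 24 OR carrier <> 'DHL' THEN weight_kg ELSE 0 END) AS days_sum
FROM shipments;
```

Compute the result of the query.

5566

ship_id=6: ✓ → 784
ship_id=7: ✓ → 291
ship_id=8: ✗
ship_id=9: ✓ → 371
ship_id=10: ✓ → 710
ship_id=11: ✓ → 298
ship_id=12: ✗
ship_id=13: ✓ → 884
ship_id=14: ✓ → 739
ship_id=15: ✓ → 846
ship_id=16: ✓ → 412
ship_id=17: ✓ → 231
days_sum = 784 + 291 + 371 + 710 + 298 + 884 + 739 + 846 + 412 + 231 = 5566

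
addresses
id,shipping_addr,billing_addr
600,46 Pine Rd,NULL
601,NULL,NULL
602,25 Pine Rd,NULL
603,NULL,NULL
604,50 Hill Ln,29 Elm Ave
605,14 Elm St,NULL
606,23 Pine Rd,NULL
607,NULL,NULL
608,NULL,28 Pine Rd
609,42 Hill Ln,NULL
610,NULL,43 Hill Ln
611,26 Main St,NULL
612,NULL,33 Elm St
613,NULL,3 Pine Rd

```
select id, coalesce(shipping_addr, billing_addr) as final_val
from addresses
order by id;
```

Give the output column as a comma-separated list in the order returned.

46 Pine Rd, NULL, 25 Pine Rd, NULL, 50 Hill Ln, 14 Elm St, 23 Pine Rd, NULL, 28 Pine Rd, 42 Hill Ln, 43 Hill Ln, 26 Main St, 33 Elm St, 3 Pine Rd

id=600: shipping_addr=46 Pine Rd → 46 Pine Rd
id=601: shipping_addr=NULL, billing_addr=NULL (all NULL) → NULL
id=602: shipping_addr=25 Pine Rd → 25 Pine Rd
id=603: shipping_addr=NULL, billing_addr=NULL (all NULL) → NULL
id=604: shipping_addr=50 Hill Ln → 50 Hill Ln
id=605: shipping_addr=14 Elm St → 14 Elm St
id=606: shipping_addr=23 Pine Rd → 23 Pine Rd
id=607: shipping_addr=NULL, billing_addr=NULL (all NULL) → NULL
id=608: shipping_addr=NULL, billing_addr=28 Pine Rd → 28 Pine Rd
id=609: shipping_addr=42 Hill Ln → 42 Hill Ln
id=610: shipping_addr=NULL, billing_addr=43 Hill Ln → 43 Hill Ln
id=611: shipping_addr=26 Main St → 26 Main St
id=612: shipping_addr=NULL, billing_addr=33 Elm St → 33 Elm St
id=613: shipping_addr=NULL, billing_addr=3 Pine Rd → 3 Pine Rd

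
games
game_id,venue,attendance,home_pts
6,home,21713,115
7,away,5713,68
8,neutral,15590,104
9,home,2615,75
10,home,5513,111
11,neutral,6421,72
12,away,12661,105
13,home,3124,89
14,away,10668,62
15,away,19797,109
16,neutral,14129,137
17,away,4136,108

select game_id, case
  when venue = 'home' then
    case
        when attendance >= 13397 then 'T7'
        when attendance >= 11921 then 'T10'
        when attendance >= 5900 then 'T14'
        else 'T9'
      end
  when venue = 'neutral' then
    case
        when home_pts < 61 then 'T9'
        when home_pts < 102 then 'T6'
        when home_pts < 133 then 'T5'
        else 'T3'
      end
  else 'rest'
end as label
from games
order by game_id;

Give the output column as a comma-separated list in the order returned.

game_id=6: venue='home' → inner[attendance >= 13397] → T7
game_id=7: venue='away' → outer ELSE → rest
game_id=8: venue='neutral' → inner[home_pts < 133] → T5
game_id=9: venue='home' → inner[ELSE] → T9
game_id=10: venue='home' → inner[ELSE] → T9
game_id=11: venue='neutral' → inner[home_pts < 102] → T6
game_id=12: venue='away' → outer ELSE → rest
game_id=13: venue='home' → inner[ELSE] → T9
game_id=14: venue='away' → outer ELSE → rest
game_id=15: venue='away' → outer ELSE → rest
game_id=16: venue='neutral' → inner[ELSE] → T3
game_id=17: venue='away' → outer ELSE → rest

T7, rest, T5, T9, T9, T6, rest, T9, rest, rest, T3, rest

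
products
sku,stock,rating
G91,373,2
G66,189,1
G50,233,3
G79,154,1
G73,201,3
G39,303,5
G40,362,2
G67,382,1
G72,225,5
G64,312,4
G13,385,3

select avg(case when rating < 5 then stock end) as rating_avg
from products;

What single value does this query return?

sku=G91: ✓ → 373
sku=G66: ✓ → 189
sku=G50: ✓ → 233
sku=G79: ✓ → 154
sku=G73: ✓ → 201
sku=G39: ✗
sku=G40: ✓ → 362
sku=G67: ✓ → 382
sku=G72: ✗
sku=G64: ✓ → 312
sku=G13: ✓ → 385
rating_avg = (373 + 189 + 233 + 154 + 201 + 362 + 382 + 312 + 385) / 9 = 287.8888888889

287.8888888889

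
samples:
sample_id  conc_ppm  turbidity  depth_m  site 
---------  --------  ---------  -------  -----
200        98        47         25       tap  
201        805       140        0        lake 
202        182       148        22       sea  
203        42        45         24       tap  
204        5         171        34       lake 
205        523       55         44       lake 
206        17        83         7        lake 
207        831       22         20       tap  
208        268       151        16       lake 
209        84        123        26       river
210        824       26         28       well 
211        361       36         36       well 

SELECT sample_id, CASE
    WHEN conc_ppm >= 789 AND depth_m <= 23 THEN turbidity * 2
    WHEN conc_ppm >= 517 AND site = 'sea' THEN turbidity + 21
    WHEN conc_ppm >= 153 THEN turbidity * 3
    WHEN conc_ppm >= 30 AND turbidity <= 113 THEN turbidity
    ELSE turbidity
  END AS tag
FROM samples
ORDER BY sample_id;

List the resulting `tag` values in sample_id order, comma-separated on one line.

47, 280, 444, 45, 171, 165, 83, 44, 453, 123, 78, 108

sample_id=200: conc_ppm >= 30 AND turbidity <= 113 → 47
sample_id=201: conc_ppm >= 789 AND depth_m <= 23 → 280
sample_id=202: conc_ppm >= 153 → 444
sample_id=203: conc_ppm >= 30 AND turbidity <= 113 → 45
sample_id=204: ELSE → 171
sample_id=205: conc_ppm >= 153 → 165
sample_id=206: ELSE → 83
sample_id=207: conc_ppm >= 789 AND depth_m <= 23 → 44
sample_id=208: conc_ppm >= 153 → 453
sample_id=209: ELSE → 123
sample_id=210: conc_ppm >= 153 → 78
sample_id=211: conc_ppm >= 153 → 108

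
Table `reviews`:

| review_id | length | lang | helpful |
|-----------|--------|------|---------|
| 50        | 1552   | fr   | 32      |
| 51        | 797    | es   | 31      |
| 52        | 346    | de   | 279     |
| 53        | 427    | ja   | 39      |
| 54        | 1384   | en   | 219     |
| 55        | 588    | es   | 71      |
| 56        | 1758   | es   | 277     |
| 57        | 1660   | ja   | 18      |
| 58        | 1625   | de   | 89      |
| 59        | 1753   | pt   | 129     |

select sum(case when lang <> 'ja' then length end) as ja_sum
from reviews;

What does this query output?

review_id=50: ✓ → 1552
review_id=51: ✓ → 797
review_id=52: ✓ → 346
review_id=53: ✗
review_id=54: ✓ → 1384
review_id=55: ✓ → 588
review_id=56: ✓ → 1758
review_id=57: ✗
review_id=58: ✓ → 1625
review_id=59: ✓ → 1753
ja_sum = 1552 + 797 + 346 + 1384 + 588 + 1758 + 1625 + 1753 = 9803

9803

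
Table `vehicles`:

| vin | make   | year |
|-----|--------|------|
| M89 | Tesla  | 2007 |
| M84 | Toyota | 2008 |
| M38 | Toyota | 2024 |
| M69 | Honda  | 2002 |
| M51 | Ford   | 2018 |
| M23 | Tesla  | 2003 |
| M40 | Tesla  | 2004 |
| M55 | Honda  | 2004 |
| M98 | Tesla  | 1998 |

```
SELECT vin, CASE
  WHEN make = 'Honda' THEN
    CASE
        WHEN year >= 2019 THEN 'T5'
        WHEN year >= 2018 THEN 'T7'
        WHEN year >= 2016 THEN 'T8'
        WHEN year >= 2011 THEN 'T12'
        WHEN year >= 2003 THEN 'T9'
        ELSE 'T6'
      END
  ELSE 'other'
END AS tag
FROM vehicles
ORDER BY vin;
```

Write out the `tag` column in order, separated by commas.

vin=M23: make='Tesla' → outer ELSE → other
vin=M38: make='Toyota' → outer ELSE → other
vin=M40: make='Tesla' → outer ELSE → other
vin=M51: make='Ford' → outer ELSE → other
vin=M55: make='Honda' → inner[year >= 2003] → T9
vin=M69: make='Honda' → inner[ELSE] → T6
vin=M84: make='Toyota' → outer ELSE → other
vin=M89: make='Tesla' → outer ELSE → other
vin=M98: make='Tesla' → outer ELSE → other

other, other, other, other, T9, T6, other, other, other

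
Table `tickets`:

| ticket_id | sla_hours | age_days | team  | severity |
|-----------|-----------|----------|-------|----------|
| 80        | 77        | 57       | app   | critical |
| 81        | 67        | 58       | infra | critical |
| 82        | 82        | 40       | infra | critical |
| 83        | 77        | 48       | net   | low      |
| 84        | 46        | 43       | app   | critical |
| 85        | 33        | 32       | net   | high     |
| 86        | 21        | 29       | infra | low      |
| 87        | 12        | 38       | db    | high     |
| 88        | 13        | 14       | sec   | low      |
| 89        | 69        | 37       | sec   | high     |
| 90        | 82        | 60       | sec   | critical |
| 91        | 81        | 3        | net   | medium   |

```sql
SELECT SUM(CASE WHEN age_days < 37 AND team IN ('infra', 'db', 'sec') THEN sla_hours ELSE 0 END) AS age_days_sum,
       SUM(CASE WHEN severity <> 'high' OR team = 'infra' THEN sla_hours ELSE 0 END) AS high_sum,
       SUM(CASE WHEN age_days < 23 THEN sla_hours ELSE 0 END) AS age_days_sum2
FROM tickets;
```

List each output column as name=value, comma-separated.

age_days_sum=34, high_sum=546, age_days_sum2=94

[age_days_sum: age_days < 37 AND team IN ('infra', 'db', 'sec')]
ticket_id=80: ✗
ticket_id=81: ✗
ticket_id=82: ✗
ticket_id=83: ✗
ticket_id=84: ✗
ticket_id=85: ✗
ticket_id=86: ✓ → 21
ticket_id=87: ✗
ticket_id=88: ✓ → 13
ticket_id=89: ✗
ticket_id=90: ✗
ticket_id=91: ✗
age_days_sum = 21 + 13 = 34
—
[high_sum: severity <> 'high' OR team = 'infra']
ticket_id=80: ✓ → 77
ticket_id=81: ✓ → 67
ticket_id=82: ✓ → 82
ticket_id=83: ✓ → 77
ticket_id=84: ✓ → 46
ticket_id=85: ✗
ticket_id=86: ✓ → 21
ticket_id=87: ✗
ticket_id=88: ✓ → 13
ticket_id=89: ✗
ticket_id=90: ✓ → 82
ticket_id=91: ✓ → 81
high_sum = 77 + 67 + 82 + 77 + 46 + 21 + 13 + 82 + 81 = 546
—
[age_days_sum2: age_days < 23]
ticket_id=80: ✗
ticket_id=81: ✗
ticket_id=82: ✗
ticket_id=83: ✗
ticket_id=84: ✗
ticket_id=85: ✗
ticket_id=86: ✗
ticket_id=87: ✗
ticket_id=88: ✓ → 13
ticket_id=89: ✗
ticket_id=90: ✗
ticket_id=91: ✓ → 81
age_days_sum2 = 13 + 81 = 94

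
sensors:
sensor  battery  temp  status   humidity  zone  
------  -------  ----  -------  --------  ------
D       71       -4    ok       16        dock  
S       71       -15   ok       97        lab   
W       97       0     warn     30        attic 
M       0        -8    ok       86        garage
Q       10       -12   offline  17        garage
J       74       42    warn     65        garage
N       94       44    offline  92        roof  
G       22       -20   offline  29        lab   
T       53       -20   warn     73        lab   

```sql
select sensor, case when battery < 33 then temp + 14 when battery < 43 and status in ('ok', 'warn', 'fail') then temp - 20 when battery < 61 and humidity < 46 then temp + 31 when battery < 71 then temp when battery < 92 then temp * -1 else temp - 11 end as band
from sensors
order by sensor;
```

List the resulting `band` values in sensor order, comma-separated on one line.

sensor=D: battery < 92 → 4
sensor=G: battery < 33 → -6
sensor=J: battery < 92 → -42
sensor=M: battery < 33 → 6
sensor=N: ELSE → 33
sensor=Q: battery < 33 → 2
sensor=S: battery < 92 → 15
sensor=T: battery < 71 → -20
sensor=W: ELSE → -11

4, -6, -42, 6, 33, 2, 15, -20, -11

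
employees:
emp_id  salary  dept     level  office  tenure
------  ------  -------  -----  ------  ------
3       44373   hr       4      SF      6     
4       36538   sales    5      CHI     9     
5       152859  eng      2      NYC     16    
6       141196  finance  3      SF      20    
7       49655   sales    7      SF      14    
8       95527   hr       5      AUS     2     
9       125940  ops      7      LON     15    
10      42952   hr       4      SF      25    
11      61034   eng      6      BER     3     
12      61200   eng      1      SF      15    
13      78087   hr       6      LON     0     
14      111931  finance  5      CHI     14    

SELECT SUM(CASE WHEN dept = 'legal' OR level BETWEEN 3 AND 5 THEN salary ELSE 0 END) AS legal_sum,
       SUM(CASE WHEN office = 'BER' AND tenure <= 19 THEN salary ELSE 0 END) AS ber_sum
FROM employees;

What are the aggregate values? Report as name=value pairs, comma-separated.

legal_sum=472517, ber_sum=61034

[legal_sum: dept = 'legal' OR level BETWEEN 3 AND 5]
emp_id=3: ✓ → 44373
emp_id=4: ✓ → 36538
emp_id=5: ✗
emp_id=6: ✓ → 141196
emp_id=7: ✗
emp_id=8: ✓ → 95527
emp_id=9: ✗
emp_id=10: ✓ → 42952
emp_id=11: ✗
emp_id=12: ✗
emp_id=13: ✗
emp_id=14: ✓ → 111931
legal_sum = 44373 + 36538 + 141196 + 95527 + 42952 + 111931 = 472517
—
[ber_sum: office = 'BER' AND tenure <= 19]
emp_id=3: ✗
emp_id=4: ✗
emp_id=5: ✗
emp_id=6: ✗
emp_id=7: ✗
emp_id=8: ✗
emp_id=9: ✗
emp_id=10: ✗
emp_id=11: ✓ → 61034
emp_id=12: ✗
emp_id=13: ✗
emp_id=14: ✗
ber_sum = 61034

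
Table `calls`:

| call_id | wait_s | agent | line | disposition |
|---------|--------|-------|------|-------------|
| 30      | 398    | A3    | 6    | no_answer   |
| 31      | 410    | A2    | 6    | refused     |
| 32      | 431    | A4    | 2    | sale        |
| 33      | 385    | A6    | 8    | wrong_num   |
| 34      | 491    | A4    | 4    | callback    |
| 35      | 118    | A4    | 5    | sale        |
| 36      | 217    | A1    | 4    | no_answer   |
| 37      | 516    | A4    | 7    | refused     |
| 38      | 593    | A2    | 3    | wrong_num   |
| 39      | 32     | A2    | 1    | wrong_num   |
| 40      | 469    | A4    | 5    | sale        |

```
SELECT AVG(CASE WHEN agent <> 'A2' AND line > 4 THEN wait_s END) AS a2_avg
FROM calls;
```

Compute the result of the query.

377.2

call_id=30: ✓ → 398
call_id=31: ✗
call_id=32: ✗
call_id=33: ✓ → 385
call_id=34: ✗
call_id=35: ✓ → 118
call_id=36: ✗
call_id=37: ✓ → 516
call_id=38: ✗
call_id=39: ✗
call_id=40: ✓ → 469
a2_avg = (398 + 385 + 118 + 516 + 469) / 5 = 377.2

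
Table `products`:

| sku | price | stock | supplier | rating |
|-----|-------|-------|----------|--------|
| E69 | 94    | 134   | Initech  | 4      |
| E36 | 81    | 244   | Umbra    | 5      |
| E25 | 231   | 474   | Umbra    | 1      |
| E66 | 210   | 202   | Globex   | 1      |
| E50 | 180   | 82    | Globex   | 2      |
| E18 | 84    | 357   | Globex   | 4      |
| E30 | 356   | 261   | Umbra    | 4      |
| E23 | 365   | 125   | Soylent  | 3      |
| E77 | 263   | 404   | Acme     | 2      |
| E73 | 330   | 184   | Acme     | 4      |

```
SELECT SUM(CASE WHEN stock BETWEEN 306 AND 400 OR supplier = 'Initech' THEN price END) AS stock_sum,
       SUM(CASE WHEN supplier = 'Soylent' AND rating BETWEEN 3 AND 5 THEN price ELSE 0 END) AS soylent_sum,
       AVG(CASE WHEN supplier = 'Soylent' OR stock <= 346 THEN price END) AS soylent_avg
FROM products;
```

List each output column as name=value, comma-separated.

stock_sum=178, soylent_sum=365, soylent_avg=230.8571428571

[stock_sum: stock BETWEEN 306 AND 400 OR supplier = 'Initech']
sku=E69: ✓ → 94
sku=E36: ✗
sku=E25: ✗
sku=E66: ✗
sku=E50: ✗
sku=E18: ✓ → 84
sku=E30: ✗
sku=E23: ✗
sku=E77: ✗
sku=E73: ✗
stock_sum = 94 + 84 = 178
—
[soylent_sum: supplier = 'Soylent' AND rating BETWEEN 3 AND 5]
sku=E69: ✗
sku=E36: ✗
sku=E25: ✗
sku=E66: ✗
sku=E50: ✗
sku=E18: ✗
sku=E30: ✗
sku=E23: ✓ → 365
sku=E77: ✗
sku=E73: ✗
soylent_sum = 365
—
[soylent_avg: supplier = 'Soylent' OR stock <= 346]
sku=E69: ✓ → 94
sku=E36: ✓ → 81
sku=E25: ✗
sku=E66: ✓ → 210
sku=E50: ✓ → 180
sku=E18: ✗
sku=E30: ✓ → 356
sku=E23: ✓ → 365
sku=E77: ✗
sku=E73: ✓ → 330
soylent_avg = (94 + 81 + 210 + 180 + 356 + 365 + 330) / 7 = 230.8571428571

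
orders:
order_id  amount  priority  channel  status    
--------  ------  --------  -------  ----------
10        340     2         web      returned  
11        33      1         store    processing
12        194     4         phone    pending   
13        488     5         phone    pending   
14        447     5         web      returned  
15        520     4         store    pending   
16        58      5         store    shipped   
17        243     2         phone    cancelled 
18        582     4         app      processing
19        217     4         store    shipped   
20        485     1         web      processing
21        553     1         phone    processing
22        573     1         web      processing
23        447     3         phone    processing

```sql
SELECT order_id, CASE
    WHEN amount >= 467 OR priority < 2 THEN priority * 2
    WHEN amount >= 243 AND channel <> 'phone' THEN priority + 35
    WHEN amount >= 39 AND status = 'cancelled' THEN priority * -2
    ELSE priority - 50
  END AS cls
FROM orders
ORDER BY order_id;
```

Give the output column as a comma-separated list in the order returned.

order_id=10: amount >= 243 AND channel <> 'phone' → 37
order_id=11: amount >= 467 OR priority < 2 → 2
order_id=12: ELSE → -46
order_id=13: amount >= 467 OR priority < 2 → 10
order_id=14: amount >= 243 AND channel <> 'phone' → 40
order_id=15: amount >= 467 OR priority < 2 → 8
order_id=16: ELSE → -45
order_id=17: amount >= 39 AND status = 'cancelled' → -4
order_id=18: amount >= 467 OR priority < 2 → 8
order_id=19: ELSE → -46
order_id=20: amount >= 467 OR priority < 2 → 2
order_id=21: amount >= 467 OR priority < 2 → 2
order_id=22: amount >= 467 OR priority < 2 → 2
order_id=23: ELSE → -47

37, 2, -46, 10, 40, 8, -45, -4, 8, -46, 2, 2, 2, -47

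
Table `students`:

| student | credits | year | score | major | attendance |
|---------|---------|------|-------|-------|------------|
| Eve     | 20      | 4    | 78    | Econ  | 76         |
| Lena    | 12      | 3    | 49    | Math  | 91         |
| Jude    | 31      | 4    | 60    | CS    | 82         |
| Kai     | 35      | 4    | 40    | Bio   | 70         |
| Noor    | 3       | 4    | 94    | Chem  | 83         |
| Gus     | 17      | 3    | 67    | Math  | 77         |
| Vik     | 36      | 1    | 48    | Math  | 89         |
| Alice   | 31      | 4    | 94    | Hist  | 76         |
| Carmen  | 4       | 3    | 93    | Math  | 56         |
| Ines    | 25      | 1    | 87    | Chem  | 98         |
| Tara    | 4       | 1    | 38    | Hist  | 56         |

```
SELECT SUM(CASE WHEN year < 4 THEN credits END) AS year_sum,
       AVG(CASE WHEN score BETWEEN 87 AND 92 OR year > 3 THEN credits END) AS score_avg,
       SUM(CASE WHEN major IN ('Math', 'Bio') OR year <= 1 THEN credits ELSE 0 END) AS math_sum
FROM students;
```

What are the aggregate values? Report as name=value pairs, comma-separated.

year_sum=98, score_avg=24.1666666667, math_sum=133

[year_sum: year < 4]
student=Eve: ✗
student=Lena: ✓ → 12
student=Jude: ✗
student=Kai: ✗
student=Noor: ✗
student=Gus: ✓ → 17
student=Vik: ✓ → 36
student=Alice: ✗
student=Carmen: ✓ → 4
student=Ines: ✓ → 25
student=Tara: ✓ → 4
year_sum = 12 + 17 + 36 + 4 + 25 + 4 = 98
—
[score_avg: score BETWEEN 87 AND 92 OR year > 3]
student=Eve: ✓ → 20
student=Lena: ✗
student=Jude: ✓ → 31
student=Kai: ✓ → 35
student=Noor: ✓ → 3
student=Gus: ✗
student=Vik: ✗
student=Alice: ✓ → 31
student=Carmen: ✗
student=Ines: ✓ → 25
student=Tara: ✗
score_avg = (20 + 31 + 35 + 3 + 31 + 25) / 6 = 24.1666666667
—
[math_sum: major IN ('Math', 'Bio') OR year <= 1]
student=Eve: ✗
student=Lena: ✓ → 12
student=Jude: ✗
student=Kai: ✓ → 35
student=Noor: ✗
student=Gus: ✓ → 17
student=Vik: ✓ → 36
student=Alice: ✗
student=Carmen: ✓ → 4
student=Ines: ✓ → 25
student=Tara: ✓ → 4
math_sum = 12 + 35 + 17 + 36 + 4 + 25 + 4 = 133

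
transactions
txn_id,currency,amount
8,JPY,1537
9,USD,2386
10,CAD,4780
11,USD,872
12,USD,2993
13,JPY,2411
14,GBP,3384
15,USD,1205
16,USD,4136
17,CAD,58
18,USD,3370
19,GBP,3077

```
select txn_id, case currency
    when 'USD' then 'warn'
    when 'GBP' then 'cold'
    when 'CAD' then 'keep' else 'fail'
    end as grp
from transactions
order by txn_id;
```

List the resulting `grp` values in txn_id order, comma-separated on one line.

txn_id=8: ELSE → fail
txn_id=9: currency='USD' → warn
txn_id=10: currency='CAD' → keep
txn_id=11: currency='USD' → warn
txn_id=12: currency='USD' → warn
txn_id=13: ELSE → fail
txn_id=14: currency='GBP' → cold
txn_id=15: currency='USD' → warn
txn_id=16: currency='USD' → warn
txn_id=17: currency='CAD' → keep
txn_id=18: currency='USD' → warn
txn_id=19: currency='GBP' → cold

fail, warn, keep, warn, warn, fail, cold, warn, warn, keep, warn, cold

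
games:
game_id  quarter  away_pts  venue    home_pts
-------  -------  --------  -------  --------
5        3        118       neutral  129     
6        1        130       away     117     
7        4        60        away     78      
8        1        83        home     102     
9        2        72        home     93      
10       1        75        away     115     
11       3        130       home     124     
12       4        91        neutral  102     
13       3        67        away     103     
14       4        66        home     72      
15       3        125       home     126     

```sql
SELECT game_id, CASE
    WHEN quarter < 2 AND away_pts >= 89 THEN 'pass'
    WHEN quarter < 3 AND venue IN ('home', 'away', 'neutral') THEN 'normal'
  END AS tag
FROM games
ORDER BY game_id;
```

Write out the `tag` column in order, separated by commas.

NULL, pass, NULL, normal, normal, normal, NULL, NULL, NULL, NULL, NULL

game_id=5: (no match → NULL) → NULL
game_id=6: quarter < 2 AND away_pts >= 89 → pass
game_id=7: (no match → NULL) → NULL
game_id=8: quarter < 3 AND venue IN ('home', 'away', 'neutral') → normal
game_id=9: quarter < 3 AND venue IN ('home', 'away', 'neutral') → normal
game_id=10: quarter < 3 AND venue IN ('home', 'away', 'neutral') → normal
game_id=11: (no match → NULL) → NULL
game_id=12: (no match → NULL) → NULL
game_id=13: (no match → NULL) → NULL
game_id=14: (no match → NULL) → NULL
game_id=15: (no match → NULL) → NULL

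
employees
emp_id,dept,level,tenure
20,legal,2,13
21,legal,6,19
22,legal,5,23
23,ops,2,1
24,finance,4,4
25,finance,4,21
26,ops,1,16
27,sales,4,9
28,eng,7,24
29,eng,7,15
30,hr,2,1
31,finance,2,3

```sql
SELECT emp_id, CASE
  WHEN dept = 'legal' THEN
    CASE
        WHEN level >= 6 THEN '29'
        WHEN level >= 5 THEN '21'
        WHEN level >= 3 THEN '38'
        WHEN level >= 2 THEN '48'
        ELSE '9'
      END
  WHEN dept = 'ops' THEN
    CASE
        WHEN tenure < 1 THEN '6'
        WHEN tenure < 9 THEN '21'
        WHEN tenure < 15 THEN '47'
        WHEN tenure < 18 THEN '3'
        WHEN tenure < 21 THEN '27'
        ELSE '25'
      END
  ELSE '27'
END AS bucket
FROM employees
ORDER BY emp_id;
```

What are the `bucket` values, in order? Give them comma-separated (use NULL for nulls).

48, 29, 21, 21, 27, 27, 3, 27, 27, 27, 27, 27

emp_id=20: dept='legal' → inner[level >= 2] → 48
emp_id=21: dept='legal' → inner[level >= 6] → 29
emp_id=22: dept='legal' → inner[level >= 5] → 21
emp_id=23: dept='ops' → inner[tenure < 9] → 21
emp_id=24: dept='finance' → outer ELSE → 27
emp_id=25: dept='finance' → outer ELSE → 27
emp_id=26: dept='ops' → inner[tenure < 18] → 3
emp_id=27: dept='sales' → outer ELSE → 27
emp_id=28: dept='eng' → outer ELSE → 27
emp_id=29: dept='eng' → outer ELSE → 27
emp_id=30: dept='hr' → outer ELSE → 27
emp_id=31: dept='finance' → outer ELSE → 27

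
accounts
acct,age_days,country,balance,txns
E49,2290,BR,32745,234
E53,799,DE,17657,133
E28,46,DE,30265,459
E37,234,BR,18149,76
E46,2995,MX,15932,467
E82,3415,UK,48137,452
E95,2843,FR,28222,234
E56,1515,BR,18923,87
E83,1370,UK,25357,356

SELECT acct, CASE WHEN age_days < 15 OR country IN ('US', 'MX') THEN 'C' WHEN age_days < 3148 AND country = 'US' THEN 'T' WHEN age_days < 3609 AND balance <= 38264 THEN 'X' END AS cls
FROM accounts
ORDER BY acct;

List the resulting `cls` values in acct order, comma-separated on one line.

X, X, C, X, X, X, NULL, X, X

acct=E28: age_days < 3609 AND balance <= 38264 → X
acct=E37: age_days < 3609 AND balance <= 38264 → X
acct=E46: age_days < 15 OR country IN ('US', 'MX') → C
acct=E49: age_days < 3609 AND balance <= 38264 → X
acct=E53: age_days < 3609 AND balance <= 38264 → X
acct=E56: age_days < 3609 AND balance <= 38264 → X
acct=E82: (no match → NULL) → NULL
acct=E83: age_days < 3609 AND balance <= 38264 → X
acct=E95: age_days < 3609 AND balance <= 38264 → X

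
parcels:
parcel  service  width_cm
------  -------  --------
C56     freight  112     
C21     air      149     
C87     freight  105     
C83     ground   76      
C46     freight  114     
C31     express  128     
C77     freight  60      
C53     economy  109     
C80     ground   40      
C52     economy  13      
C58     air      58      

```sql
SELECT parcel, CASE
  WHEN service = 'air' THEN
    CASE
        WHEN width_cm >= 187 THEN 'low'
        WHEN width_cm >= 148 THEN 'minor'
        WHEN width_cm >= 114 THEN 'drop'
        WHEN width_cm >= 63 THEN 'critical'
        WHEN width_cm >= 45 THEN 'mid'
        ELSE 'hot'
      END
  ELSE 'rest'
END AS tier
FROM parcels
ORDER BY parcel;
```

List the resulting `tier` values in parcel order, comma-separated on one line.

minor, rest, rest, rest, rest, rest, mid, rest, rest, rest, rest

parcel=C21: service='air' → inner[width_cm >= 148] → minor
parcel=C31: service='express' → outer ELSE → rest
parcel=C46: service='freight' → outer ELSE → rest
parcel=C52: service='economy' → outer ELSE → rest
parcel=C53: service='economy' → outer ELSE → rest
parcel=C56: service='freight' → outer ELSE → rest
parcel=C58: service='air' → inner[width_cm >= 45] → mid
parcel=C77: service='freight' → outer ELSE → rest
parcel=C80: service='ground' → outer ELSE → rest
parcel=C83: service='ground' → outer ELSE → rest
parcel=C87: service='freight' → outer ELSE → rest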